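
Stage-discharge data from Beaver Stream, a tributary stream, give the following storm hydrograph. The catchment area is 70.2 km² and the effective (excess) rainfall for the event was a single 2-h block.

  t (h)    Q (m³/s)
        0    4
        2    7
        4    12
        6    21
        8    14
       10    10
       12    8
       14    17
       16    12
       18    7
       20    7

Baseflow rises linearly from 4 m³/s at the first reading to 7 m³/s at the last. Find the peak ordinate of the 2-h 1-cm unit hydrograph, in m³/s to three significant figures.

Direct runoff: 0.00, 2.70, 7.40, 16.10, 8.80, 4.50, 2.20, 10.90, 5.60, 0.30, 0.00 m³/s; ΣQ_DR = 58.50 m³/s, peak = 16.10 m³/s.
Runoff depth d = ΣQ_DR·Δt / A = 58.50 × 7200 / (70.2 km²) = 6.000 mm.
The 1-cm UH is the DRH scaled by (10 mm)/d, so U_p = 16.10 × 10/6.000 = 26.8 m³/s.

U_p ≈ 26.8 m³/s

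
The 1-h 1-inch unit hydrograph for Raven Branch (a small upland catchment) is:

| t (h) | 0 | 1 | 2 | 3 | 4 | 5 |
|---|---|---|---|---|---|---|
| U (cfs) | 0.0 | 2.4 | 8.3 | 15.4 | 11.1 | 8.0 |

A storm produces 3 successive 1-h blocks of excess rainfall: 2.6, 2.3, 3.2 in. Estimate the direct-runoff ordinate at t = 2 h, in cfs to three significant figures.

By discrete convolution, Q_j = Σ (P_i / 1 in) · U_{j−i}.
At t = 2 h (j=2): Q = (2.6/1)·8.3 + (2.3/1)·2.4 + (3.2/1)·0.0 = 27.1 cfs.

Q ≈ 27.1 cfs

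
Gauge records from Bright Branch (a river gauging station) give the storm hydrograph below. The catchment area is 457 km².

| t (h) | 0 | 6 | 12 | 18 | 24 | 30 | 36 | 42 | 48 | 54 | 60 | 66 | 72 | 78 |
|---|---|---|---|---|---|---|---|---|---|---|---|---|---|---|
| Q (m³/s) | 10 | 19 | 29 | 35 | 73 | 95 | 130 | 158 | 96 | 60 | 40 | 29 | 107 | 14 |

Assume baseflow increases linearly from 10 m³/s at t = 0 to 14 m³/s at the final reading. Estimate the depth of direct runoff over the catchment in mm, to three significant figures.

Direct runoff: 0.00, 8.69, 18.38, 24.08, 61.77, 83.46, 118.15, 145.85, 83.54, 47.23, 26.92, 15.62, 93.31, 0.00 m³/s; ΣQ_DR = 727.0 m³/s.
V = ΣQ_DR · Δt = 727.0 × 21600 s = 1.570 × 10^7 m³.
Over A = 457 km², depth = V / A = 34.4 mm.

d ≈ 34.4 mm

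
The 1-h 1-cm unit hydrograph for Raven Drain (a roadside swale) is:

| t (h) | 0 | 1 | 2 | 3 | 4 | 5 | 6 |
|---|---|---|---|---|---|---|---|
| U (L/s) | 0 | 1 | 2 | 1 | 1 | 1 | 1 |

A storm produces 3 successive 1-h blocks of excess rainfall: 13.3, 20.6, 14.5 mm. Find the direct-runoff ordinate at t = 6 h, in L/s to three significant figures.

By discrete convolution, Q_j = Σ (P_i / 10 mm) · U_{j−i}.
At t = 6 h (j=6): Q = (13.3/10)·1 + (20.6/10)·1 + (14.5/10)·1 = 4.84 L/s.

Q ≈ 4.84 L/s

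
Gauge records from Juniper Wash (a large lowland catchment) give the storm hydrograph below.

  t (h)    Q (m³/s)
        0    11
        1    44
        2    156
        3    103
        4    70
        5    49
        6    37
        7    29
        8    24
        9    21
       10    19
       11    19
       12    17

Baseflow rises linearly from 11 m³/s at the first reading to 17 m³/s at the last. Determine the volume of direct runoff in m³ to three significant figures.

Direct-runoff ordinates (Q − Q_b): 0.00, 32.50, 144.00, 90.50, 57.00, 35.50, 23.00, 14.50, 9.00, 5.50, 3.00, 2.50, 0.00 m³/s.
ΣQ_DR = 417.0 m³/s.
With Δt = 1 h = 3600 s, V = ΣQ_DR · Δt = 417.0 × 3600 = 1.50 × 10^6 m³.

V ≈ 1.50 × 10^6 m³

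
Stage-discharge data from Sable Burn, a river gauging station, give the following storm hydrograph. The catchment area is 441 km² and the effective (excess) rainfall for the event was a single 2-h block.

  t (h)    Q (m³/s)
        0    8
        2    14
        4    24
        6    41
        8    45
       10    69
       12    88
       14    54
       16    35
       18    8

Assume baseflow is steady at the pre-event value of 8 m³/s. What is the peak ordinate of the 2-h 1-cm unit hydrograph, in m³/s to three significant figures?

U_p ≈ 160 m³/s

Direct runoff: 0.0, 6.0, 16.0, 33.0, 37.0, 61.0, 80.0, 46.0, 27.0, 0.0 m³/s; ΣQ_DR = 306.0 m³/s, peak = 80.0 m³/s.
Runoff depth d = ΣQ_DR·Δt / A = 306.0 × 7200 / (441 km²) = 4.996 mm.
The 1-cm UH is the DRH scaled by (10 mm)/d, so U_p = 80.0 × 10/4.996 = 160 m³/s.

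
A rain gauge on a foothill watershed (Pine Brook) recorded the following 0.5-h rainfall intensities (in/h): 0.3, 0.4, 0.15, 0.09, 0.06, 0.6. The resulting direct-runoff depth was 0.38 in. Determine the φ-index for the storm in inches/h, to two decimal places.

φ ≈ 0.18 in/h

Only the 3 blocks with intensity above φ contribute runoff: 0.3, 0.4, 0.6 in/h.
Σ(I−φ)·Δt = d  ⇒  (0.3+0.4+0.6 − 3φ)·0.5 = 0.38
φ = (1.300 − 0.38/0.5) / 3 = 0.18 in/h.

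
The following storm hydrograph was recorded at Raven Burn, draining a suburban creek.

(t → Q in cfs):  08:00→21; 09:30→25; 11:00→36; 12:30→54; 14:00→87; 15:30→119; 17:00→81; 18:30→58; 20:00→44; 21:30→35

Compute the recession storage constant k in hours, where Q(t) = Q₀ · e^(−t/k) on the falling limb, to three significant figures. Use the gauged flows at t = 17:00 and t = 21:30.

On the falling limb, Q drops from 81 to 35 cfs between t = 17:00 and t = 21:30 (Δt = 4.5 h).
k = −Δt / ln(Q₂/Q₁) = −4.5 / ln(35/81) = 5.36 h.

k ≈ 5.36 h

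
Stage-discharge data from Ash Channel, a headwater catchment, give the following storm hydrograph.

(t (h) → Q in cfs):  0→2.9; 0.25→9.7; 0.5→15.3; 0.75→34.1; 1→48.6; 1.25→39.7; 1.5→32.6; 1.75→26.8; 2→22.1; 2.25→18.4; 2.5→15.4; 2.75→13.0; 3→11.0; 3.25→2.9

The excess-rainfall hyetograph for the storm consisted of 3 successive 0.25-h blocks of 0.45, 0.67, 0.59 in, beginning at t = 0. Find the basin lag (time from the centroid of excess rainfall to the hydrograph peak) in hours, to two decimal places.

Centroid of excess rainfall: t_c = Σ P_i·t̄_i / ΣP_i = 0.3955 h (block centres at 0.125, 0.375, 0.625 h).
Hydrograph peak occurs at t = 1 h, so basin lag t_L = 1 − 0.3955 = 0.60 h.

t_L ≈ 0.60 h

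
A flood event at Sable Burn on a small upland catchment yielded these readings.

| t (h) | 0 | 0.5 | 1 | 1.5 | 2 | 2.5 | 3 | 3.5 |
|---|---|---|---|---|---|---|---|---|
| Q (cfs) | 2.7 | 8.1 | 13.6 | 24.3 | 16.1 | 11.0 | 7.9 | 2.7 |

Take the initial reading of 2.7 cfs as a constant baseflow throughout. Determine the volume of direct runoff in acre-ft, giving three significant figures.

V ≈ 2.68 acre-ft

Direct-runoff ordinates (Q − Q_b): 0.0, 5.4, 10.9, 21.6, 13.4, 8.3, 5.2, 0.0 cfs.
ΣQ_DR = 64.80 cfs.
With Δt = 0.5 h = 1800 s, V = ΣQ_DR · Δt = 64.80 × 1800 = 1.17 × 10^5 ft³ = 2.68 acre-ft.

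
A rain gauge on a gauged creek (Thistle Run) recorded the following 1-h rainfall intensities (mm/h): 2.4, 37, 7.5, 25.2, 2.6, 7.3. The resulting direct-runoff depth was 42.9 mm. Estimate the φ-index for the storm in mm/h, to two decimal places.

Only the 2 blocks with intensity above φ contribute runoff: 37, 25.2 mm/h.
Σ(I−φ)·Δt = d  ⇒  (37+25.2 − 2φ)·1 = 42.9
φ = (62.20 − 42.9/1) / 2 = 9.65 mm/h.

φ ≈ 9.65 mm/h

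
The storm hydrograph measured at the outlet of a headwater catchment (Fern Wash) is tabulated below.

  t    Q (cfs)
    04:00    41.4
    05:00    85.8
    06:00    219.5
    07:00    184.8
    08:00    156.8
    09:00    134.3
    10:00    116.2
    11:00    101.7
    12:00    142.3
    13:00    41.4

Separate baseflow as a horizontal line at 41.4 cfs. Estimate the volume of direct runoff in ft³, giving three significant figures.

V ≈ 2.92 × 10^6 ft³

Direct-runoff ordinates (Q − Q_b): 0.0, 44.4, 178.1, 143.4, 115.4, 92.9, 74.8, 60.3, 100.9, 0.0 cfs.
ΣQ_DR = 810.2 cfs.
With Δt = 1 h = 3600 s, V = ΣQ_DR · Δt = 810.2 × 3600 = 2.92 × 10^6 ft³.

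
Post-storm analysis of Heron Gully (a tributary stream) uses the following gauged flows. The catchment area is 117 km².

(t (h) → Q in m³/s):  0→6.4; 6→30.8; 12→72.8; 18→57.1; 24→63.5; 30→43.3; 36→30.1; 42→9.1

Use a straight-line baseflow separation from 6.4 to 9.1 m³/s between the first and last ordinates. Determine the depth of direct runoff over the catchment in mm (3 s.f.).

Direct runoff: 0.00, 24.01, 65.63, 49.54, 55.56, 34.97, 21.39, 0.00 m³/s; ΣQ_DR = 251.1 m³/s.
V = ΣQ_DR · Δt = 251.1 × 21600 s = 5.424 × 10^6 m³.
Over A = 117 km², depth = V / A = 46.4 mm.

d ≈ 46.4 mm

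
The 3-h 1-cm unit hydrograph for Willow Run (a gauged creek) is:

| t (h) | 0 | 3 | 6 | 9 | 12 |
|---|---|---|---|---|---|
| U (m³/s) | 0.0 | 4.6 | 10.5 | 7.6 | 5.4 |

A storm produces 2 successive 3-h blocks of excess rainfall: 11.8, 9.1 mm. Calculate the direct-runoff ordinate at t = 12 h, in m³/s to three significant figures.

By discrete convolution, Q_j = Σ (P_i / 10 mm) · U_{j−i}.
At t = 12 h (j=4): Q = (11.8/10)·5.4 + (9.1/10)·7.6 = 13.3 m³/s.

Q ≈ 13.3 m³/s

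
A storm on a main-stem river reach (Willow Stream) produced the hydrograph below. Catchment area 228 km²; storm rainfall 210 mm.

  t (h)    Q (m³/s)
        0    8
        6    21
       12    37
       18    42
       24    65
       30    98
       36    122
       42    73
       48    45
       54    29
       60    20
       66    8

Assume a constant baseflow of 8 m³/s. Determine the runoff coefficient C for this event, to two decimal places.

C ≈ 0.21

ΣQ_DR = 472.0 m³/s; V = ΣQ_DR·Δt = 1.020 × 10^7 m³.
Runoff depth d = V / A = 44.72 mm.
C = d / P = 44.72 / 210 = 0.21.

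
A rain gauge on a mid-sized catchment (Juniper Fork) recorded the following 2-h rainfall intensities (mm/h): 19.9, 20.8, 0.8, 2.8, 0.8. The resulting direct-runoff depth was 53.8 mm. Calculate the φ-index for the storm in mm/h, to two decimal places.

Only the 2 blocks with intensity above φ contribute runoff: 19.9, 20.8 mm/h.
Σ(I−φ)·Δt = d  ⇒  (19.9+20.8 − 2φ)·2 = 53.8
φ = (40.70 − 53.8/2) / 2 = 6.90 mm/h.

φ ≈ 6.90 mm/h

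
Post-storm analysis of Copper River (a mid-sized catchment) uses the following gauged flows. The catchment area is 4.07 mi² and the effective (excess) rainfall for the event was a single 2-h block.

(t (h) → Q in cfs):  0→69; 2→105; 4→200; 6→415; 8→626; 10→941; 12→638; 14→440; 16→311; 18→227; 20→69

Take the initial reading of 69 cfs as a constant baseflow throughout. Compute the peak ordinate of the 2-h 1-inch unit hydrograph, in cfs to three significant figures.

U_p ≈ 349 cfs

Direct runoff: 0.0, 36.0, 131.0, 346.0, 557.0, 872.0, 569.0, 371.0, 242.0, 158.0, 0.0 cfs; ΣQ_DR = 3282 cfs, peak = 872.0 cfs.
Runoff depth d = ΣQ_DR·Δt / A = 3282 × 7200 / (4.07 mi²) = 2.499 in.
The 1-inch UH is the DRH scaled by (1 in)/d, so U_p = 872.0 × 1/2.499 = 349 cfs.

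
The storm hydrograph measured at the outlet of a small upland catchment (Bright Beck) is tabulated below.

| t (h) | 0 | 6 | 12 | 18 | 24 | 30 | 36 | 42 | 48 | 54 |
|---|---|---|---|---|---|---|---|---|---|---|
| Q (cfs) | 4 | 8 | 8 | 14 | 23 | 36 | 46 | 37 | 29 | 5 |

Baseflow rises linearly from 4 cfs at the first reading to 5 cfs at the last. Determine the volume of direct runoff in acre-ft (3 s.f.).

V ≈ 81.8 acre-ft

Direct-runoff ordinates (Q − Q_b): 0.00, 3.89, 3.78, 9.67, 18.56, 31.44, 41.33, 32.22, 24.11, 0.00 cfs.
ΣQ_DR = 165.0 cfs.
With Δt = 6 h = 21600 s, V = ΣQ_DR · Δt = 165.0 × 21600 = 3.56 × 10^6 ft³ = 81.8 acre-ft.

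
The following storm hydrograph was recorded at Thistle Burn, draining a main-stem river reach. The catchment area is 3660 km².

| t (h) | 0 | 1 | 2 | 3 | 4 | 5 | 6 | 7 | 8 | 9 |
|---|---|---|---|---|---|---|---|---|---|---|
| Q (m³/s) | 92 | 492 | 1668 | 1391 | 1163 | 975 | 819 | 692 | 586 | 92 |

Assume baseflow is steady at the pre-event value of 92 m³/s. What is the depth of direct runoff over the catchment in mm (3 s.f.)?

d ≈ 6.93 mm

Direct runoff: 0.0, 400.0, 1576.0, 1299.0, 1071.0, 883.0, 727.0, 600.0, 494.0, 0.0 m³/s; ΣQ_DR = 7050 m³/s.
V = ΣQ_DR · Δt = 7050 × 3600 s = 2.538 × 10^7 m³.
Over A = 3660 km², depth = V / A = 6.93 mm.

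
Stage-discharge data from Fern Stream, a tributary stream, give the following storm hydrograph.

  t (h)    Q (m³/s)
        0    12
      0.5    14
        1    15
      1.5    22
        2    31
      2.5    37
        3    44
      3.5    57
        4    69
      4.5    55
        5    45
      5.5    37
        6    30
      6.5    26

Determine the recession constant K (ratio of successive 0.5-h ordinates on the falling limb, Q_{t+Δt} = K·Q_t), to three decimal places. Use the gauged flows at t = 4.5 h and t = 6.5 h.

K ≈ 0.829

Using the recession-limb readings at t = 4.5 h and t = 6.5 h: Q falls from 55 to 26 m³/s over 4 intervals.
K = (Q₂/Q₁)^(1/4) = (26/55)^(1/4) = 0.829.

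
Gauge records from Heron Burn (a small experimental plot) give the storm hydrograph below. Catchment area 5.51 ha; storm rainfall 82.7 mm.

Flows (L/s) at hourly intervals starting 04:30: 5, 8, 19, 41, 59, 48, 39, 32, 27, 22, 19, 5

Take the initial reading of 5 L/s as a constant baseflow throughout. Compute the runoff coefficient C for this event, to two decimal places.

C ≈ 0.21

ΣQ_DR = 264.0 L/s; V = ΣQ_DR·Δt = 9.504 × 10^5 L.
Runoff depth d = V / A = 17.25 mm.
C = d / P = 17.25 / 82.7 = 0.21.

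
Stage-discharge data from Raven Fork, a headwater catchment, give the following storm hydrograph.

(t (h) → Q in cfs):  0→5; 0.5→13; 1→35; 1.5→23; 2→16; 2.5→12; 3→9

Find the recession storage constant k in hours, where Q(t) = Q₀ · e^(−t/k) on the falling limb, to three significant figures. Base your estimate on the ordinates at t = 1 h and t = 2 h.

k ≈ 1.28 h

On the falling limb, Q drops from 35 to 16 cfs between t = 1 h and t = 2 h (Δt = 1 h).
k = −Δt / ln(Q₂/Q₁) = −1 / ln(16/35) = 1.28 h.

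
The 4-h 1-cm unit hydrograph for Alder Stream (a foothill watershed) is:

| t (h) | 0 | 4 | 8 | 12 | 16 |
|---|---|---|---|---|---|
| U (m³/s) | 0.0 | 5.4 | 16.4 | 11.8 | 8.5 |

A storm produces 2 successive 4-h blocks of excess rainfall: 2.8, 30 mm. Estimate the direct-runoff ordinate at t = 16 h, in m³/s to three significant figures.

Q ≈ 37.8 m³/s

By discrete convolution, Q_j = Σ (P_i / 10 mm) · U_{j−i}.
At t = 16 h (j=4): Q = (2.8/10)·8.5 + (30/10)·11.8 = 37.8 m³/s.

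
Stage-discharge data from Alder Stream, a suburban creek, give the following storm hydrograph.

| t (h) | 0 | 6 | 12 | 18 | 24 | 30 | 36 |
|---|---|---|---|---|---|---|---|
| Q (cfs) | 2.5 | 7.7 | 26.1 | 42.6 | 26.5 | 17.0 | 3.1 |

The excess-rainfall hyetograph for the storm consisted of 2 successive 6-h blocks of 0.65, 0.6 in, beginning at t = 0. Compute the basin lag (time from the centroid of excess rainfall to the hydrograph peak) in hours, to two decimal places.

t_L ≈ 12.12 h

Centroid of excess rainfall: t_c = Σ P_i·t̄_i / ΣP_i = 5.8800 h (block centres at 3, 9 h).
Hydrograph peak occurs at t = 18 h, so basin lag t_L = 18 − 5.8800 = 12.12 h.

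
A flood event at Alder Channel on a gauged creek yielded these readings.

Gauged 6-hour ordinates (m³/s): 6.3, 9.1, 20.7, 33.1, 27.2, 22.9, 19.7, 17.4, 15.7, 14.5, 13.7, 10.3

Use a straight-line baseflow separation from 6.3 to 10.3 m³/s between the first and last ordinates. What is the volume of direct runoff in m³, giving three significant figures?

V ≈ 2.40 × 10^6 m³

Direct-runoff ordinates (Q − Q_b): 0.00, 2.44, 13.67, 25.71, 19.45, 14.78, 11.22, 8.55, 6.49, 4.93, 3.76, 0.00 m³/s.
ΣQ_DR = 111.0 m³/s.
With Δt = 6 h = 21600 s, V = ΣQ_DR · Δt = 111.0 × 21600 = 2.40 × 10^6 m³.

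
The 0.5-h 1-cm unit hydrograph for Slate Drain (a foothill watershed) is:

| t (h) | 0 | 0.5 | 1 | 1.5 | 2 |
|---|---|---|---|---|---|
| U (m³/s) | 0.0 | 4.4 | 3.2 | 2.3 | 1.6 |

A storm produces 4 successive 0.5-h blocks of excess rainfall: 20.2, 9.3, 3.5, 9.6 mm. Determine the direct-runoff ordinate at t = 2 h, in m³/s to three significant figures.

By discrete convolution, Q_j = Σ (P_i / 10 mm) · U_{j−i}.
At t = 2 h (j=4): Q = (20.2/10)·1.6 + (9.3/10)·2.3 + (3.5/10)·3.2 + (9.6/10)·4.4 = 10.7 m³/s.

Q ≈ 10.7 m³/s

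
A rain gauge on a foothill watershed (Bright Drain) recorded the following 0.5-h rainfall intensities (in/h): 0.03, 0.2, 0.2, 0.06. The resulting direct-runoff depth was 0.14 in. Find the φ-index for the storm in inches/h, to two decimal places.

φ ≈ 0.06 in/h

Only the 2 blocks with intensity above φ contribute runoff: 0.2, 0.2 in/h.
Σ(I−φ)·Δt = d  ⇒  (0.2+0.2 − 2φ)·0.5 = 0.14
φ = (0.4000 − 0.14/0.5) / 2 = 0.06 in/h.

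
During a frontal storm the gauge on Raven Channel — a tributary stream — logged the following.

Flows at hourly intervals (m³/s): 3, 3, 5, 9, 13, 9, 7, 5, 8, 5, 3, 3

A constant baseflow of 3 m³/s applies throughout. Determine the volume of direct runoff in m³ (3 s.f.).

V ≈ 1.33 × 10^5 m³

Direct-runoff ordinates (Q − Q_b): 0.0, 0.0, 2.0, 6.0, 10.0, 6.0, 4.0, 2.0, 5.0, 2.0, 0.0, 0.0 m³/s.
ΣQ_DR = 37.00 m³/s.
With Δt = 1 h = 3600 s, V = ΣQ_DR · Δt = 37.00 × 3600 = 1.33 × 10^5 m³.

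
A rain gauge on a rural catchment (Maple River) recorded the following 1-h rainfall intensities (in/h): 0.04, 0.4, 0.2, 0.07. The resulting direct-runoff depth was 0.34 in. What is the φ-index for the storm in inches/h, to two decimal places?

Only the 2 blocks with intensity above φ contribute runoff: 0.4, 0.2 in/h.
Σ(I−φ)·Δt = d  ⇒  (0.4+0.2 − 2φ)·1 = 0.34
φ = (0.6000 − 0.34/1) / 2 = 0.13 in/h.

φ ≈ 0.13 in/h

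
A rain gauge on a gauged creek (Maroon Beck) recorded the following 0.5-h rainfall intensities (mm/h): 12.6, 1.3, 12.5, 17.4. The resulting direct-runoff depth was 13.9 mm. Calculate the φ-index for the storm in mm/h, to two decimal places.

Only the 3 blocks with intensity above φ contribute runoff: 12.6, 12.5, 17.4 mm/h.
Σ(I−φ)·Δt = d  ⇒  (12.6+12.5+17.4 − 3φ)·0.5 = 13.9
φ = (42.50 − 13.9/0.5) / 3 = 4.90 mm/h.

φ ≈ 4.90 mm/h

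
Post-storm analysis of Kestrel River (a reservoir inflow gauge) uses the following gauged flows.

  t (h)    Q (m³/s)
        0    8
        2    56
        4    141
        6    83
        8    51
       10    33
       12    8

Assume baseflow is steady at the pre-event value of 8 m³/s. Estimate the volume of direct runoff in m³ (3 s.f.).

Direct-runoff ordinates (Q − Q_b): 0.0, 48.0, 133.0, 75.0, 43.0, 25.0, 0.0 m³/s.
ΣQ_DR = 324.0 m³/s.
With Δt = 2 h = 7200 s, V = ΣQ_DR · Δt = 324.0 × 7200 = 2.33 × 10^6 m³.

V ≈ 2.33 × 10^6 m³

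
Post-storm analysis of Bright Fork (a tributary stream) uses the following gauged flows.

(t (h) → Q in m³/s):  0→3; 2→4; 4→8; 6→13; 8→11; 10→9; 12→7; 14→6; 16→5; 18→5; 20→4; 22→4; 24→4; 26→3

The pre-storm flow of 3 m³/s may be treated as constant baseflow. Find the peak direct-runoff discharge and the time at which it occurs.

Q_p = 10.0 m³/s at t = 6 h

Subtracting baseflow gives direct-runoff ordinates: 0.0, 1.0, 5.0, 10.0, 8.0, 6.0, 4.0, 3.0, 2.0, 2.0, 1.0, 1.0, 1.0, 0.0 m³/s.
The maximum is 10.0 m³/s, occurring at the reading for t = 6 h.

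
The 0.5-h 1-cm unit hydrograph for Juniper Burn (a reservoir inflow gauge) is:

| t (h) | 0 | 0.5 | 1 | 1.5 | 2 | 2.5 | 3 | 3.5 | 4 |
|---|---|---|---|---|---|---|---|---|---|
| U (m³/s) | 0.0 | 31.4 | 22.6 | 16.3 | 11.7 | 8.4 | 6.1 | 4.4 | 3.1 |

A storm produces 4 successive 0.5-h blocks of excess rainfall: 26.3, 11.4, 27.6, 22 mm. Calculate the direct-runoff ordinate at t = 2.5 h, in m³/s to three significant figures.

By discrete convolution, Q_j = Σ (P_i / 10 mm) · U_{j−i}.
At t = 2.5 h (j=5): Q = (26.3/10)·8.4 + (11.4/10)·11.7 + (27.6/10)·16.3 + (22/10)·22.6 = 130 m³/s.

Q ≈ 130 m³/s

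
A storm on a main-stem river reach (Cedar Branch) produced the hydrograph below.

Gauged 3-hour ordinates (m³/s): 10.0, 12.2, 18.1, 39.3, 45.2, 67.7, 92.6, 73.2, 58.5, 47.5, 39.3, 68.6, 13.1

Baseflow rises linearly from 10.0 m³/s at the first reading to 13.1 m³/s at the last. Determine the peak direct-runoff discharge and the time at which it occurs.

Q_p = 81.05 m³/s at t = 18 h

Subtracting baseflow gives direct-runoff ordinates: 0.00, 1.94, 7.58, 28.52, 34.17, 56.41, 81.05, 61.39, 46.43, 35.17, 26.72, 55.76, 0.00 m³/s.
The maximum is 81.05 m³/s, occurring at the reading for t = 18 h.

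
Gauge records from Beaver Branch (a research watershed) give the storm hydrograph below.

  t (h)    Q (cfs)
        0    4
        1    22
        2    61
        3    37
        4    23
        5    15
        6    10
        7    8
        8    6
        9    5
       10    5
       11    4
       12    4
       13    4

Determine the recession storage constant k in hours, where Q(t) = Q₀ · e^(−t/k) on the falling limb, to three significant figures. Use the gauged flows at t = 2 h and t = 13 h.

k ≈ 4.04 h

On the falling limb, Q drops from 61 to 4 cfs between t = 2 h and t = 13 h (Δt = 11 h).
k = −Δt / ln(Q₂/Q₁) = −11 / ln(4/61) = 4.04 h.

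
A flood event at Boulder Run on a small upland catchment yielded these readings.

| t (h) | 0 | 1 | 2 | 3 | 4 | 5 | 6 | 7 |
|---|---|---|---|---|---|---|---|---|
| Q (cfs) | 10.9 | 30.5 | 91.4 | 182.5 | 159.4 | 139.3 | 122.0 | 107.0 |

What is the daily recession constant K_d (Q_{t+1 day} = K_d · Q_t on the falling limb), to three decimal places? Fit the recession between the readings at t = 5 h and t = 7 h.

K_d ≈ 0.042

Between t = 5 h and t = 7 h the flow falls from 139.3 to 107.0 cfs over 2×1 h = 2 h.
Per-interval ratio K = (107.0/139.3)^(1/2) = 0.8764; K_d = K^(24/1) = 0.042.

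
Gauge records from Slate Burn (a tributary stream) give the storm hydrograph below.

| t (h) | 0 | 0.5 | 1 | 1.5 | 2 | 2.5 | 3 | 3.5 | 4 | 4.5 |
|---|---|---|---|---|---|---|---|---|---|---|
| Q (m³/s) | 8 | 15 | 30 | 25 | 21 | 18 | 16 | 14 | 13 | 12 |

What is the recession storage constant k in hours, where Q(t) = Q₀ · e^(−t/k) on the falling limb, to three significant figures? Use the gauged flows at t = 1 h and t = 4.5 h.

On the falling limb, Q drops from 30 to 12 m³/s between t = 1 h and t = 4.5 h (Δt = 3.5 h).
k = −Δt / ln(Q₂/Q₁) = −3.5 / ln(12/30) = 3.82 h.

k ≈ 3.82 h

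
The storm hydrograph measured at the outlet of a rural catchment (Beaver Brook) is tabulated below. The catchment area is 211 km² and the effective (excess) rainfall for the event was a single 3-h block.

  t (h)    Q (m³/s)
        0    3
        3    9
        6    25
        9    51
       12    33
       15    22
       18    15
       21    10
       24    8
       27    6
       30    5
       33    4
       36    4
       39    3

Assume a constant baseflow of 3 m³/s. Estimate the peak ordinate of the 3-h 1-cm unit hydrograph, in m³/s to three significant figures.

U_p ≈ 60.1 m³/s

Direct runoff: 0.0, 6.0, 22.0, 48.0, 30.0, 19.0, 12.0, 7.0, 5.0, 3.0, 2.0, 1.0, 1.0, 0.0 m³/s; ΣQ_DR = 156.0 m³/s, peak = 48.0 m³/s.
Runoff depth d = ΣQ_DR·Δt / A = 156.0 × 10800 / (211 km²) = 7.985 mm.
The 1-cm UH is the DRH scaled by (10 mm)/d, so U_p = 48.0 × 10/7.985 = 60.1 m³/s.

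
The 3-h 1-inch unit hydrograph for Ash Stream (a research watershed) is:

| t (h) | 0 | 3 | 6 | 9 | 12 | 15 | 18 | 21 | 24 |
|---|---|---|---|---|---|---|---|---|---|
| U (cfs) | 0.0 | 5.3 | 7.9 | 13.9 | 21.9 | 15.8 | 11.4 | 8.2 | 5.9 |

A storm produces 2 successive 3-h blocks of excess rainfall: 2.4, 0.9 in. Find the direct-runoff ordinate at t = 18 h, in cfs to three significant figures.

By discrete convolution, Q_j = Σ (P_i / 1 in) · U_{j−i}.
At t = 18 h (j=6): Q = (2.4/1)·11.4 + (0.9/1)·15.8 = 41.6 cfs.

Q ≈ 41.6 cfs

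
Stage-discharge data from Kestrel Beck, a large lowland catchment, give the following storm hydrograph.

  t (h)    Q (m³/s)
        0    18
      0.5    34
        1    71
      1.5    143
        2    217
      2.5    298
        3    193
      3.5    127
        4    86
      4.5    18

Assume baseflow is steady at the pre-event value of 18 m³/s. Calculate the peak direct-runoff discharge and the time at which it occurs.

Q_p = 280.0 m³/s at t = 2.5 h

Subtracting baseflow gives direct-runoff ordinates: 0.0, 16.0, 53.0, 125.0, 199.0, 280.0, 175.0, 109.0, 68.0, 0.0 m³/s.
The maximum is 280.0 m³/s, occurring at the reading for t = 2.5 h.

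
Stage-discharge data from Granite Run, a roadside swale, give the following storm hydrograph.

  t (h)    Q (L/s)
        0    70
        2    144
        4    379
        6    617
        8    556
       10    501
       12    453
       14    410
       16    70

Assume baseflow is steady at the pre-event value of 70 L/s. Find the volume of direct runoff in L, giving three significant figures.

V ≈ 1.85 × 10^7 L

Direct-runoff ordinates (Q − Q_b): 0.0, 74.0, 309.0, 547.0, 486.0, 431.0, 383.0, 340.0, 0.0 L/s.
ΣQ_DR = 2570 L/s.
With Δt = 2 h = 7200 s, V = ΣQ_DR · Δt = 2570 × 7200 = 1.85 × 10^7 L.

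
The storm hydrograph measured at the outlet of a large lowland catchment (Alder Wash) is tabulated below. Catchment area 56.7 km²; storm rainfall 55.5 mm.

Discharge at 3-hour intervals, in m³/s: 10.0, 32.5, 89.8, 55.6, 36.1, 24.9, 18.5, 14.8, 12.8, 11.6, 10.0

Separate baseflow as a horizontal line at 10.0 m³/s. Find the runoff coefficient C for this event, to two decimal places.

ΣQ_DR = 206.6 m³/s; V = ΣQ_DR·Δt = 2.231 × 10^6 m³.
Runoff depth d = V / A = 39.35 mm.
C = d / P = 39.35 / 55.5 = 0.71.

C ≈ 0.71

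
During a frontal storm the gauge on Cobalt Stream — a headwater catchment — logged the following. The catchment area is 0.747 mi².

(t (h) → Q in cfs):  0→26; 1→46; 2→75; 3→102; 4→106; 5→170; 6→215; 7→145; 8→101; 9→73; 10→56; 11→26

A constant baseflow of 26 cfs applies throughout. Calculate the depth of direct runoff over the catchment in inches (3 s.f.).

Direct runoff: 0.0, 20.0, 49.0, 76.0, 80.0, 144.0, 189.0, 119.0, 75.0, 47.0, 30.0, 0.0 cfs; ΣQ_DR = 829.0 cfs.
V = ΣQ_DR · Δt = 829.0 × 3600 s = 2.984 × 10^6 ft³.
Over A = 0.747 mi², depth = V / A = 1.72 in.

d ≈ 1.72 in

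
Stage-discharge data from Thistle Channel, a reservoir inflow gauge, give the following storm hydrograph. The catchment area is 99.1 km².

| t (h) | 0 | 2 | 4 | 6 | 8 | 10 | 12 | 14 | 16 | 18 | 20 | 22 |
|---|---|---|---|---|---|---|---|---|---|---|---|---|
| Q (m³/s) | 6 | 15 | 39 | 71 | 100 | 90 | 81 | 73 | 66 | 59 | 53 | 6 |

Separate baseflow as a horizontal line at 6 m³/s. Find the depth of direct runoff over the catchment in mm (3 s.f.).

d ≈ 42.6 mm

Direct runoff: 0.0, 9.0, 33.0, 65.0, 94.0, 84.0, 75.0, 67.0, 60.0, 53.0, 47.0, 0.0 m³/s; ΣQ_DR = 587.0 m³/s.
V = ΣQ_DR · Δt = 587.0 × 7200 s = 4.226 × 10^6 m³.
Over A = 99.1 km², depth = V / A = 42.6 mm.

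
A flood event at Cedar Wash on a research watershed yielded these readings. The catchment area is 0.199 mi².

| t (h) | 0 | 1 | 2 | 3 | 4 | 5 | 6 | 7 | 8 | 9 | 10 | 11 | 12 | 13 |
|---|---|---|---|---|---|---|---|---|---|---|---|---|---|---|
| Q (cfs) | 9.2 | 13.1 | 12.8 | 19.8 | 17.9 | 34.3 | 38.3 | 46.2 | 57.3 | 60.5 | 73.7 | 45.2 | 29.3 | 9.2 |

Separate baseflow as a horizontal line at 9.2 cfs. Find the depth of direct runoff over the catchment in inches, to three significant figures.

d ≈ 2.63 in

Direct runoff: 0.0, 3.9, 3.6, 10.6, 8.7, 25.1, 29.1, 37.0, 48.1, 51.3, 64.5, 36.0, 20.1, 0.0 cfs; ΣQ_DR = 338.0 cfs.
V = ΣQ_DR · Δt = 338.0 × 3600 s = 1.217 × 10^6 ft³.
Over A = 0.199 mi², depth = V / A = 2.63 in.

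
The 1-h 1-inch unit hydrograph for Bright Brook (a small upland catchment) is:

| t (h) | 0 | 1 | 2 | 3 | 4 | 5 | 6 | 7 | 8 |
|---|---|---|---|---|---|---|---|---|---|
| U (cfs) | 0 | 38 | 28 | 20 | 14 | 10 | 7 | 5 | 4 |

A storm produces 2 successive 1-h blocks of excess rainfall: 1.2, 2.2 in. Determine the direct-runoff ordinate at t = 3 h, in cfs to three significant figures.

Q ≈ 85.6 cfs

By discrete convolution, Q_j = Σ (P_i / 1 in) · U_{j−i}.
At t = 3 h (j=3): Q = (1.2/1)·20 + (2.2/1)·28 = 85.6 cfs.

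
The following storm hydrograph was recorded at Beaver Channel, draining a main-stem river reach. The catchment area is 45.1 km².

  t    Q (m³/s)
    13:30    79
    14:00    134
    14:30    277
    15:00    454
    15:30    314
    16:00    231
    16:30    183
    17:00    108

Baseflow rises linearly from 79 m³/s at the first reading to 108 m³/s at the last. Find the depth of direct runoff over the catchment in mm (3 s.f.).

d ≈ 41.2 mm

Direct runoff: 0.00, 50.86, 189.71, 362.57, 218.43, 131.29, 79.14, 0.00 m³/s; ΣQ_DR = 1032 m³/s.
V = ΣQ_DR · Δt = 1032 × 1800 s = 1.858 × 10^6 m³.
Over A = 45.1 km², depth = V / A = 41.2 mm.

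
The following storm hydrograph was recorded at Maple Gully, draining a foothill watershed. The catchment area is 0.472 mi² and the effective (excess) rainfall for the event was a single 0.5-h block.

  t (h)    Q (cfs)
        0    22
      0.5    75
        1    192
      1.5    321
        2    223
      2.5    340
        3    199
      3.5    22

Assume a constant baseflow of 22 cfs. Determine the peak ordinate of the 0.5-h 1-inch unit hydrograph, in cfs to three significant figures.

U_p ≈ 159 cfs

Direct runoff: 0.0, 53.0, 170.0, 299.0, 201.0, 318.0, 177.0, 0.0 cfs; ΣQ_DR = 1218 cfs, peak = 318.0 cfs.
Runoff depth d = ΣQ_DR·Δt / A = 1218 × 1800 / (0.472 mi²) = 1.999 in.
The 1-inch UH is the DRH scaled by (1 in)/d, so U_p = 318.0 × 1/1.999 = 159 cfs.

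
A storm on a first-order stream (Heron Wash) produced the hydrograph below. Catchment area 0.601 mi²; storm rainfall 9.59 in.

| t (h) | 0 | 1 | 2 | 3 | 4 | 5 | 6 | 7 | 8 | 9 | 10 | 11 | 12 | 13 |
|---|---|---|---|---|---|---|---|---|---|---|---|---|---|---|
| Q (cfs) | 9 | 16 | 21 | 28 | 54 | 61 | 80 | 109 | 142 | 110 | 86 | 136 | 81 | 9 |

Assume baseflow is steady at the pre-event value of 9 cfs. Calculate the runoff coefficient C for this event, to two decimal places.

ΣQ_DR = 816.0 cfs; V = ΣQ_DR·Δt = 2.938 × 10^6 ft³.
Runoff depth d = V / A = 2.104 in.
C = d / P = 2.104 / 9.59 = 0.22.

C ≈ 0.22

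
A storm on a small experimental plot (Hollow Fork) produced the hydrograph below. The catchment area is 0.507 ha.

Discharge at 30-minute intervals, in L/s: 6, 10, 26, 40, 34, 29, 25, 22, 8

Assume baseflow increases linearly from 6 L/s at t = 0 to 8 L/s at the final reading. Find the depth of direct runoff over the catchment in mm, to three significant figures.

d ≈ 48.6 mm

Direct runoff: 0.00, 3.75, 19.50, 33.25, 27.00, 21.75, 17.50, 14.25, 0.00 L/s; ΣQ_DR = 137.0 L/s.
V = ΣQ_DR · Δt = 137.0 × 1800 s = 2.466 × 10^5 L.
Over A = 0.507 ha, depth = V / A = 48.6 mm.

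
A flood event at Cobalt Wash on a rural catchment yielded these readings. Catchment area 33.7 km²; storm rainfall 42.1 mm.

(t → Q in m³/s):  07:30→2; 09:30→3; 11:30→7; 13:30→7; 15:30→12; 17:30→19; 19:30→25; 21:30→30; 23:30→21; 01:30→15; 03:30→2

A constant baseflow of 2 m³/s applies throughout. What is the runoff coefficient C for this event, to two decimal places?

ΣQ_DR = 121.0 m³/s; V = ΣQ_DR·Δt = 8.712 × 10^5 m³.
Runoff depth d = V / A = 25.85 mm.
C = d / P = 25.85 / 42.1 = 0.61.

C ≈ 0.61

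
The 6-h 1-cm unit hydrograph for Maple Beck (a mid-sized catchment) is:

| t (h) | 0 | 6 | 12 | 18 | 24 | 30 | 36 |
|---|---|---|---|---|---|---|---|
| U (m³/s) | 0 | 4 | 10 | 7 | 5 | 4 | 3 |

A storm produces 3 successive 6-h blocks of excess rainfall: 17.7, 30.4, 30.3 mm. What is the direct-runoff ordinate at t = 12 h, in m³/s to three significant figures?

By discrete convolution, Q_j = Σ (P_i / 10 mm) · U_{j−i}.
At t = 12 h (j=2): Q = (17.7/10)·10 + (30.4/10)·4 + (30.3/10)·0 = 29.9 m³/s.

Q ≈ 29.9 m³/s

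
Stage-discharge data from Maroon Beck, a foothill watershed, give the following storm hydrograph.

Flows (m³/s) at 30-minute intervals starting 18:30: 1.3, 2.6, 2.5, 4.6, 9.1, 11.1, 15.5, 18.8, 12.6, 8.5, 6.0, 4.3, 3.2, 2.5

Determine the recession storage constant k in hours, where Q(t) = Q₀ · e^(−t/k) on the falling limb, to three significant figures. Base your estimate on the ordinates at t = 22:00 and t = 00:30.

On the falling limb, Q drops from 18.8 to 3.2 m³/s between t = 22:00 and t = 00:30 (Δt = 2.5 h).
k = −Δt / ln(Q₂/Q₁) = −2.5 / ln(3.2/18.8) = 1.41 h.

k ≈ 1.41 h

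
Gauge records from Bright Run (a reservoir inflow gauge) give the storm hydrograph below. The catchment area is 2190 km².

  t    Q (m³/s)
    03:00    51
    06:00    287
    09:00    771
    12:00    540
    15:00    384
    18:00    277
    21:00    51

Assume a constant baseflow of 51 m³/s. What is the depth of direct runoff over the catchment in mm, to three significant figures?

Direct runoff: 0.0, 236.0, 720.0, 489.0, 333.0, 226.0, 0.0 m³/s; ΣQ_DR = 2004 m³/s.
V = ΣQ_DR · Δt = 2004 × 10800 s = 2.164 × 10^7 m³.
Over A = 2190 km², depth = V / A = 9.88 mm.

d ≈ 9.88 mm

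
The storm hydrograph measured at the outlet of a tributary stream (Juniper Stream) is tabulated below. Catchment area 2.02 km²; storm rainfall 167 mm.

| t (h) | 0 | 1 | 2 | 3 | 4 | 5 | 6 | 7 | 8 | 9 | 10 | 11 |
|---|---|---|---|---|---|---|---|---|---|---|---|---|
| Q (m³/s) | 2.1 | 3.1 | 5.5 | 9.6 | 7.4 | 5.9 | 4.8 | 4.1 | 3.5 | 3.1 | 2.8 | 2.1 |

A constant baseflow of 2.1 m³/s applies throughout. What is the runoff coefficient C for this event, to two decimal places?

C ≈ 0.31

ΣQ_DR = 28.80 m³/s; V = ΣQ_DR·Δt = 1.037 × 10^5 m³.
Runoff depth d = V / A = 51.33 mm.
C = d / P = 51.33 / 167 = 0.31.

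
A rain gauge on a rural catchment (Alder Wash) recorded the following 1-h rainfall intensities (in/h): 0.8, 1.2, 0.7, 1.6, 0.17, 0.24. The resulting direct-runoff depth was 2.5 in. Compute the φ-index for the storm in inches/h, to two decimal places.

φ ≈ 0.45 in/h

Only the 4 blocks with intensity above φ contribute runoff: 0.8, 1.2, 0.7, 1.6 in/h.
Σ(I−φ)·Δt = d  ⇒  (0.8+1.2+0.7+1.6 − 4φ)·1 = 2.5
φ = (4.300 − 2.5/1) / 4 = 0.45 in/h.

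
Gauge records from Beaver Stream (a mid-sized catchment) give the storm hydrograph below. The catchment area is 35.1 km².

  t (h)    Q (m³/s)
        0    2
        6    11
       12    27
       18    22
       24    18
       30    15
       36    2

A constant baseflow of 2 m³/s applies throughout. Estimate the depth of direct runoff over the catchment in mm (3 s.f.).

Direct runoff: 0.0, 9.0, 25.0, 20.0, 16.0, 13.0, 0.0 m³/s; ΣQ_DR = 83.00 m³/s.
V = ΣQ_DR · Δt = 83.00 × 21600 s = 1.793 × 10^6 m³.
Over A = 35.1 km², depth = V / A = 51.1 mm.

d ≈ 51.1 mm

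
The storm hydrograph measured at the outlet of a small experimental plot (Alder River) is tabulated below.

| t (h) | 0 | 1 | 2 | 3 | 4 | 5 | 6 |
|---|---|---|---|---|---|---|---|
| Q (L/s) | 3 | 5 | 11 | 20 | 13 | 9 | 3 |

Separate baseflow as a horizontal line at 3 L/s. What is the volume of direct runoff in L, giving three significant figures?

Direct-runoff ordinates (Q − Q_b): 0.0, 2.0, 8.0, 17.0, 10.0, 6.0, 0.0 L/s.
ΣQ_DR = 43.00 L/s.
With Δt = 1 h = 3600 s, V = ΣQ_DR · Δt = 43.00 × 3600 = 1.55 × 10^5 L.

V ≈ 1.55 × 10^5 L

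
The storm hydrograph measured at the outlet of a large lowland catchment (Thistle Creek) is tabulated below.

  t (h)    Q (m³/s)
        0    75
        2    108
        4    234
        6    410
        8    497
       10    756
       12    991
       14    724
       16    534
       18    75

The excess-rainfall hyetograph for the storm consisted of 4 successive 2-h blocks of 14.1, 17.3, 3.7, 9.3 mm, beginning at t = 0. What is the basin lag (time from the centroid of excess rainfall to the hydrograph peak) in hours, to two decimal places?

t_L ≈ 8.63 h

Centroid of excess rainfall: t_c = Σ P_i·t̄_i / ΣP_i = 3.3694 h (block centres at 1, 3, 5, 7 h).
Hydrograph peak occurs at t = 12 h, so basin lag t_L = 12 − 3.3694 = 8.63 h.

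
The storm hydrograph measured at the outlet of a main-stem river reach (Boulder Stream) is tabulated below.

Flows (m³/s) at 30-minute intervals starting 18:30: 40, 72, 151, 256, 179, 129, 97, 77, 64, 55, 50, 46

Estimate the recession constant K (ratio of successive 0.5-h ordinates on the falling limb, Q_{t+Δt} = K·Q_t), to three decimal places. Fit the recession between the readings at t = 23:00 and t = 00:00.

Using the recession-limb readings at t = 23:00 and t = 00:00: Q falls from 55 to 46 m³/s over 2 intervals.
K = (Q₂/Q₁)^(1/2) = (46/55)^(1/2) = 0.915.

K ≈ 0.915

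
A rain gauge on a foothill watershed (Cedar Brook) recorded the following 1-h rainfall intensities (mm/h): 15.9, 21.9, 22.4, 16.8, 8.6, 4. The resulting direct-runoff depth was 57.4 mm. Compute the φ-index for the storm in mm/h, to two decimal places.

φ ≈ 5.64 mm/h

Only the 5 blocks with intensity above φ contribute runoff: 15.9, 21.9, 22.4, 16.8, 8.6 mm/h.
Σ(I−φ)·Δt = d  ⇒  (15.9+21.9+22.4+16.8+8.6 − 5φ)·1 = 57.4
φ = (85.60 − 57.4/1) / 5 = 5.64 mm/h.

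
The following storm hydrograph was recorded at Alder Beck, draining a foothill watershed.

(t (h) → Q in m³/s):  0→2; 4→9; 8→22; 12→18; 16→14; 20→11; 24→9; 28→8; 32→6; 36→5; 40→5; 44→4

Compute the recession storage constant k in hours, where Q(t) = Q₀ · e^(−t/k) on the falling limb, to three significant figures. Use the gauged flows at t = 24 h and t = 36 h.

On the falling limb, Q drops from 9 to 5 m³/s between t = 24 h and t = 36 h (Δt = 12 h).
k = −Δt / ln(Q₂/Q₁) = −12 / ln(5/9) = 20.4 h.

k ≈ 20.4 h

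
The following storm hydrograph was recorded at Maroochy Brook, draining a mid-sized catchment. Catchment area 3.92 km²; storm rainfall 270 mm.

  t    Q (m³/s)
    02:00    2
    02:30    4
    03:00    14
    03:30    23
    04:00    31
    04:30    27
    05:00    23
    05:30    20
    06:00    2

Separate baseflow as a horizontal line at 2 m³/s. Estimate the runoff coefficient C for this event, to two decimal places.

C ≈ 0.22

ΣQ_DR = 128.0 m³/s; V = ΣQ_DR·Δt = 2.304 × 10^5 m³.
Runoff depth d = V / A = 58.78 mm.
C = d / P = 58.78 / 270 = 0.22.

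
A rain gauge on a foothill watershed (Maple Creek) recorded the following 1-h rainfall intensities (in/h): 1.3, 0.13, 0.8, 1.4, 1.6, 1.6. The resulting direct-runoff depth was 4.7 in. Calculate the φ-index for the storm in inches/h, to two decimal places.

φ ≈ 0.40 in/h

Only the 5 blocks with intensity above φ contribute runoff: 1.3, 0.8, 1.4, 1.6, 1.6 in/h.
Σ(I−φ)·Δt = d  ⇒  (1.3+0.8+1.4+1.6+1.6 − 5φ)·1 = 4.7
φ = (6.700 − 4.7/1) / 5 = 0.40 in/h.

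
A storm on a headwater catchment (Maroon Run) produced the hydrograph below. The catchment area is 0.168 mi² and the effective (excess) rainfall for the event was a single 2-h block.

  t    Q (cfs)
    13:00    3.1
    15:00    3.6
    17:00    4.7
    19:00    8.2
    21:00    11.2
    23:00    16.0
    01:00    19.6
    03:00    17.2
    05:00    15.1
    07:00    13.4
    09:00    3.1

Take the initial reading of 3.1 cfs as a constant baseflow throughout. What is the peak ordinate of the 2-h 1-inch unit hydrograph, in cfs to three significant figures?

Direct runoff: 0.0, 0.5, 1.6, 5.1, 8.1, 12.9, 16.5, 14.1, 12.0, 10.3, 0.0 cfs; ΣQ_DR = 81.10 cfs, peak = 16.5 cfs.
Runoff depth d = ΣQ_DR·Δt / A = 81.10 × 7200 / (0.168 mi²) = 1.496 in.
The 1-inch UH is the DRH scaled by (1 in)/d, so U_p = 16.5 × 1/1.496 = 11.0 cfs.

U_p ≈ 11.0 cfs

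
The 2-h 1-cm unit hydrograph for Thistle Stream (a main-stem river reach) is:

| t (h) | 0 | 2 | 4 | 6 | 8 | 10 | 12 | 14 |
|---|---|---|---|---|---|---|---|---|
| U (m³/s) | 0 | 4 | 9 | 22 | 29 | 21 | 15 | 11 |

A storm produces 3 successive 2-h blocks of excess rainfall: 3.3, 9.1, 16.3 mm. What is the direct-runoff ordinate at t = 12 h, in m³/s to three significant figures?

Q ≈ 71.3 m³/s

By discrete convolution, Q_j = Σ (P_i / 10 mm) · U_{j−i}.
At t = 12 h (j=6): Q = (3.3/10)·15 + (9.1/10)·21 + (16.3/10)·29 = 71.3 m³/s.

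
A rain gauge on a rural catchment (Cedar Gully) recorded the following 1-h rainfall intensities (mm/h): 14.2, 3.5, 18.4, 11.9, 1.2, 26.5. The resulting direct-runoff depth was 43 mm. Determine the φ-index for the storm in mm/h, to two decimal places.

Only the 4 blocks with intensity above φ contribute runoff: 14.2, 18.4, 11.9, 26.5 mm/h.
Σ(I−φ)·Δt = d  ⇒  (14.2+18.4+11.9+26.5 − 4φ)·1 = 43
φ = (71.00 − 43/1) / 4 = 7.00 mm/h.

φ ≈ 7.00 mm/h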